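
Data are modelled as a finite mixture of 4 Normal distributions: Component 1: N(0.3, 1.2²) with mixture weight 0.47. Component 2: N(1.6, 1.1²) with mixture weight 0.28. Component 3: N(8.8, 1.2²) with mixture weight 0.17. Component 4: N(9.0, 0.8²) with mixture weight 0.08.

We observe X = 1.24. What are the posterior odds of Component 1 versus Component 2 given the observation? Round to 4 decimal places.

Only the two components matter; the odds are (π_i f_i(x)) / (π_j f_j(x)).
Normal densities:
  L_1 = 0.244616
  L_2 = 0.343763
  L_3 = 8.00119e-10
  L_4 = 1.84687e-21
0.11497 / 0.0962537 ≈ 1.1944

1.1944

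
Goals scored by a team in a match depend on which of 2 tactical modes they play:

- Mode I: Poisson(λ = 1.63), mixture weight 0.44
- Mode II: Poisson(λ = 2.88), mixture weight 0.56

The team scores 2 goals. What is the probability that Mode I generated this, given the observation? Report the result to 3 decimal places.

0.468

By Bayes' theorem, P(k | x) = P(Z=k) f_k(x) / Σ_j P(Z=j) f_j(x).
Evaluate each component's likelihood at the observed value:
  L_I = e^(−1.63)·1.63^2/2! = 0.260283
  L_II = e^(−2.88)·2.88^2/2! = 0.232802
Prior × likelihood for each component:
  P(Z=I)·L_I = 0.44 × 0.260283 = 0.114524
  P(Z=II)·L_II = 0.56 × 0.232802 = 0.130369
Normaliser: 0.114524 + 0.130369 = 0.244894
P(Mode I | the observation) ≈ 0.468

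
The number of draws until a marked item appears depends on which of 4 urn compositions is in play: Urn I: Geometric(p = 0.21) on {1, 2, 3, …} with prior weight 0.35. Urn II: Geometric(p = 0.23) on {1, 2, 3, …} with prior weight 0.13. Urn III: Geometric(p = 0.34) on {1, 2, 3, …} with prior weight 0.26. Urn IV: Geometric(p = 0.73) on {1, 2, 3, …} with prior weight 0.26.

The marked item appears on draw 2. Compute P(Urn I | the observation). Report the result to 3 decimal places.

0.305

Posterior ∝ prior × likelihood, so P(k | x) ∝ π_k f_k(x); normalise over all components.
Geometric probabilities:
  p_I = 0.1659
  p_II = 0.1771
  p_III = 0.2244
  p_IV = 0.1971
Weight by the priors:
  π_I·p_I = 0.35 × 0.1659 = 0.058065
  π_II·p_II = 0.13 × 0.1771 = 0.023023
  π_III·p_III = 0.26 × 0.2244 = 0.058344
  π_IV·p_IV = 0.26 × 0.1971 = 0.051246
Normaliser: 0.058065 + 0.023023 + 0.058344 + 0.051246 = 0.190678
So the posterior for Urn I is 0.058065 / 0.190678 ≈ 0.305.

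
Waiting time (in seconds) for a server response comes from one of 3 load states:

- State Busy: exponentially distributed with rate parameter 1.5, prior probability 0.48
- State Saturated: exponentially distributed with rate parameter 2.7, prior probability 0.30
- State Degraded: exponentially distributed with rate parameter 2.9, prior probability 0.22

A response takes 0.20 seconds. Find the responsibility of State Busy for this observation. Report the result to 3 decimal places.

0.391

P(component k | x) = w_k·f_k(x) / marginal(x), where marginal(x) = Σ_j w_j·f_j(x).
Evaluate each component's likelihood at the observed value:
  p_Busy = 1.5·e^(−1.5·0.20) = 1.5·e^(−0.3000) = 1.11123
  p_Saturated = 2.7·e^(−2.7·0.20) = 2.7·e^(−0.5400) = 1.57342
  p_Degraded = 2.9·e^(−2.9·0.20) = 2.9·e^(−0.5800) = 1.62371
Prior × likelihood for each component:
  w_Busy·p_Busy = 0.48 × 1.11123 = 0.533389
  w_Saturated·p_Saturated = 0.30 × 1.57342 = 0.472026
  w_Degraded·p_Degraded = 0.22 × 1.62371 = 0.357215
Marginal: 0.533389 + 0.472026 + 0.357215 = 1.36263
P(State Busy | data) ≈ 0.391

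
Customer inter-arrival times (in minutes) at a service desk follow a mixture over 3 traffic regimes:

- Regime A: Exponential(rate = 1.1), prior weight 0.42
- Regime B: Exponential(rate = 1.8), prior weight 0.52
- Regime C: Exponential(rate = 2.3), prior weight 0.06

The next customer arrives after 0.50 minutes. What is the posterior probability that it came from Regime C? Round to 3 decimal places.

0.063

Posterior ∝ prior × likelihood, so P(k | x) ∝ w_k f_k(x); normalise over all components.
Component likelihoods at x = 0.50 minutes:
  f_A = 1.1·e^(−1.1·0.50) = 1.1·e^(−0.5500) = 0.634645
  f_B = 1.8·e^(−1.8·0.50) = 1.8·e^(−0.9000) = 0.731825
  f_C = 2.3·e^(−2.3·0.50) = 2.3·e^(−1.1500) = 0.728265
Weight by the priors:
  w_A·f_A = 0.42 × 0.634645 = 0.266551
  w_B·f_B = 0.52 × 0.731825 = 0.380549
  w_C·f_C = 0.06 × 0.728265 = 0.0436959
Evidence: 0.266551 + 0.380549 + 0.0436959 = 0.690796
P(Regime C | 0.50 minutes) ≈ 0.063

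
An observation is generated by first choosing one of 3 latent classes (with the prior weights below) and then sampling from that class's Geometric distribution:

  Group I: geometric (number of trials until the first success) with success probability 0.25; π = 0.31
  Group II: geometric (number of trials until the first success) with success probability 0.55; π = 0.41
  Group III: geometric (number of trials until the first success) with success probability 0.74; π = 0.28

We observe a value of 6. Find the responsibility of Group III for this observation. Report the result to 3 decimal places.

By Bayes' theorem, P(k | x) = P(Z=k) f_k(x) / Σ_j P(Z=j) f_j(x).
Component likelihoods at x = 6:
  L_I = 0.0593262
  L_II = 0.010149
  L_III = 0.000879222
Prior × likelihood for each component:
  P(Z=I)·L_I = 0.31 × 0.0593262 = 0.0183911
  P(Z=II)·L_II = 0.41 × 0.010149 = 0.00416111
  P(Z=III)·L_III = 0.28 × 0.000879222 = 0.000246182
Sum: 0.0183911 + 0.00416111 + 0.000246182 = 0.0227984
So the posterior for Group III is 0.000246182 / 0.0227984 ≈ 0.011.

0.011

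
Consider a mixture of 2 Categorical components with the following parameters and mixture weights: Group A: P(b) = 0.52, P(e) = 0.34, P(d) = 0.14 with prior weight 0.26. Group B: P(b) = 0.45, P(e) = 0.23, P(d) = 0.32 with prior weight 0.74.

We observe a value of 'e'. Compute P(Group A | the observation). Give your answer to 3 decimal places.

0.342

By Bayes' theorem, P(k | x) = P(Z=k) f_k(x) / Σ_j P(Z=j) f_j(x).
Categorical probabilities:
  p_A = 0.34
  p_B = 0.23
Multiply by the mixture weights:
  P(Z=A)·p_A = 0.26 × 0.34 = 0.0884
  P(Z=B)·p_B = 0.74 × 0.23 = 0.1702
Normaliser: 0.0884 + 0.1702 = 0.2586
Responsibility of Group A: 0.0884 / 0.2586 ≈ 0.342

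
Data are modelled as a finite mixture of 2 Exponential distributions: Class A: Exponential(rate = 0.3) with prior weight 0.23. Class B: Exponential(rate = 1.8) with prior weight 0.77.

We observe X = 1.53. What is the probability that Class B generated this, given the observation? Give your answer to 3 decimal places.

0.669

Posterior ∝ prior × likelihood, so P(k | x) ∝ P(Z=k) f_k(x); normalise over all components.
Exponential densities:
  L_A = 0.189575
  L_B = 0.114611
Prior × likelihood for each component:
  P(Z=A)·L_A = 0.23 × 0.189575 = 0.0436022
  P(Z=B)·L_B = 0.77 × 0.114611 = 0.0882503
Normaliser: 0.0436022 + 0.0882503 = 0.131852
Responsibility of Class B: 0.0882503 / 0.131852 ≈ 0.669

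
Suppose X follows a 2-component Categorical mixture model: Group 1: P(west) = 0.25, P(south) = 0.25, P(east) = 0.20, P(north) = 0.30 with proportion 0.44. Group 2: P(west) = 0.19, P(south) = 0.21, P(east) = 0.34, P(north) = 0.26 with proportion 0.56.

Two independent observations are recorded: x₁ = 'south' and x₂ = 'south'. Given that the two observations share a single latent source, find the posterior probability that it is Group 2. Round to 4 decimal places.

0.4731

The responsibility of component k is π_k f_k(x) divided by Σ_j π_j f_j(x).
Since both observations come from the same component, the likelihood for component k is f_k(x₁)·f_k(x₂).
  p_1 = [P(south | comp) = 0.25] × [0.25] = 0.0625
  p_2 = [P(south | comp) = 0.21] × [0.21] = 0.0441
Unnormalised posteriors:
  π_1·p_1 = 0.44 × 0.0625 = 0.0275
  π_2·p_2 = 0.56 × 0.0441 = 0.024696
Evidence: 0.0275 + 0.024696 = 0.052196
So the posterior for Group 2 is 0.024696 / 0.052196 ≈ 0.4731.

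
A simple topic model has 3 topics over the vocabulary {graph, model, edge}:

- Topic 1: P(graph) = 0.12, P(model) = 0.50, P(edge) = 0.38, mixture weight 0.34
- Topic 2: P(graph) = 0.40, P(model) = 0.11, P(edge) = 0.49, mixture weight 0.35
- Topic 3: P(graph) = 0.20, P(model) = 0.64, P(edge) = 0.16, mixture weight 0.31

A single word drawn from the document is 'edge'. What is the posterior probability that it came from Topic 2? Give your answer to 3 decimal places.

P(component k | x) = π_k·f_k(x) / marginal(x), where marginal(x) = Σ_j π_j·f_j(x).
Evaluate each component's likelihood at the observed value:
  p_1 = 0.38
  p_2 = 0.49
  p_3 = 0.16
Multiply by the mixture weights:
  π_1·p_1 = 0.34 × 0.38 = 0.1292
  π_2·p_2 = 0.35 × 0.49 = 0.1715
  π_3·p_3 = 0.31 × 0.16 = 0.0496
Sum: 0.1292 + 0.1715 + 0.0496 = 0.3503
P(Topic 2 | 'edge') ≈ 0.490

0.490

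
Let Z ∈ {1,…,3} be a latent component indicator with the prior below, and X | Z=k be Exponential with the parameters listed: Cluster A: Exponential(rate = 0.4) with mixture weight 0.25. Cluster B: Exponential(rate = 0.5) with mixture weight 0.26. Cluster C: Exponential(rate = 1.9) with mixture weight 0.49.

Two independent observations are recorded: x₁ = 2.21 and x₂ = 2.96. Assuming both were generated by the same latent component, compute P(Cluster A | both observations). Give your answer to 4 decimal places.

P(component k | x) = π_k·f_k(x) / marginal(x), where marginal(x) = Σ_j π_j·f_j(x).
Since both observations come from the same component, the likelihood for component k is f_k(x₁)·f_k(x₂).
  f_A = [0.4·e^(−0.4·2.21) = 0.4·e^(−0.8840) = 0.165251] × [0.122421] = 0.0202301
  f_B = [0.5·e^(−0.5·2.21) = 0.5·e^(−1.1050) = 0.165605] × [0.113819] = 0.018849
  f_C = [1.9·e^(−1.9·2.21) = 1.9·e^(−4.1990) = 0.0285201] × [0.00685933] = 0.000195629
Multiply by the mixture weights:
  π_A·f_A = 0.25 × 0.0202301 = 0.00505754
  π_B·f_B = 0.26 × 0.018849 = 0.00490075
  π_C·f_C = 0.49 × 0.000195629 = 9.5858e-05
Denominator: 0.00505754 + 0.00490075 + 9.5858e-05 = 0.0100541
Responsibility of Cluster A: 0.00505754 / 0.0100541 ≈ 0.5030

0.5030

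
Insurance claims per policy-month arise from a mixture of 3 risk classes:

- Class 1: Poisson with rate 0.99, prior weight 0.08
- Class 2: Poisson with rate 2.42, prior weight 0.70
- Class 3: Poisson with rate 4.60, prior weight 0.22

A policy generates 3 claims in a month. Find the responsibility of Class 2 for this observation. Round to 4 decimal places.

Posterior ∝ prior × likelihood, so P(k | x) ∝ w_k f_k(x); normalise over all components.
Evaluate each component's likelihood at the observed value:
  f_1 = 0.0600901
  f_2 = 0.21004
  f_3 = 0.163068
Prior × likelihood for each component:
  w_1·f_1 = 0.08 × 0.0600901 = 0.00480721
  w_2·f_2 = 0.70 × 0.21004 = 0.147028
  w_3·f_3 = 0.22 × 0.163068 = 0.0358749
Denominator: 0.00480721 + 0.147028 + 0.0358749 = 0.18771
P(Class 2 | 3 claims) = 0.147028 / 0.18771 ≈ 0.7833

0.7833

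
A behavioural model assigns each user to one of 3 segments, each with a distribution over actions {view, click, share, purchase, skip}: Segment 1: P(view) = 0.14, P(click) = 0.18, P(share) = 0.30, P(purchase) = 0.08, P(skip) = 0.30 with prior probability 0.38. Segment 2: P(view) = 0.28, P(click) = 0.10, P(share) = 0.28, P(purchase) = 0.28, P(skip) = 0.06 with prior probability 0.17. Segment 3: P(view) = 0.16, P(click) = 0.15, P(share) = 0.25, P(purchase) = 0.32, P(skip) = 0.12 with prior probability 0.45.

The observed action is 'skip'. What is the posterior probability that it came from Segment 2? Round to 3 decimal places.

Posterior ∝ prior × likelihood, so P(k | x) ∝ w_k f_k(x); normalise over all components.
Categorical probabilities:
  L_1 = 0.3
  L_2 = 0.06
  L_3 = 0.12
Weight by the priors:
  w_1·L_1 = 0.38 × 0.3 = 0.114
  w_2·L_2 = 0.17 × 0.06 = 0.0102
  w_3·L_3 = 0.45 × 0.12 = 0.054
Evidence: 0.114 + 0.0102 + 0.054 = 0.1782
Responsibility of Segment 2: 0.0102 / 0.1782 ≈ 0.057

0.057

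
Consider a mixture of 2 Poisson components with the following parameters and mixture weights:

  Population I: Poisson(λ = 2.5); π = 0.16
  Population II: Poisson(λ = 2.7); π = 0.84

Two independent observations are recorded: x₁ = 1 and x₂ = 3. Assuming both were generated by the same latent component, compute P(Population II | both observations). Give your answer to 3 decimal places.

0.827

The responsibility of component k is w_k f_k(x) divided by Σ_j w_j f_j(x).
Since both observations come from the same component, the likelihood for component k is f_k(x₁)·f_k(x₂).
  p_I = [e^(−2.5)·2.5^1/1! = 0.205212] × [0.213763] = 0.0438668
  p_II = [e^(−2.7)·2.7^1/1! = 0.181455] × [0.220468] = 0.0400049
Unnormalised posteriors:
  w_I·p_I = 0.16 × 0.0438668 = 0.00701869
  w_II·p_II = 0.84 × 0.0400049 = 0.0336041
Sum: 0.00701869 + 0.0336041 = 0.0406228
So the posterior for Population II is 0.0336041 / 0.0406228 ≈ 0.827.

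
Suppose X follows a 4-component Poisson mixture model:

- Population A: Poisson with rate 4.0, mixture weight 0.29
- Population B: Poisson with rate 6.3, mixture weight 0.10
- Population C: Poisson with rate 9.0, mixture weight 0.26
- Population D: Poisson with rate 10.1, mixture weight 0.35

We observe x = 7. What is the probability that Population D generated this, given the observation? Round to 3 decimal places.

Posterior ∝ prior × likelihood, so P(k | x) ∝ P(Z=k) f_k(x); normalise over all components.
Evaluate each component's likelihood at the observed value:
  f_A = 0.0595404
  f_B = 0.143515
  f_C = 0.117116
  f_D = 0.0873866
Unnormalised posteriors:
  P(Z=A)·f_A = 0.29 × 0.0595404 = 0.0172667
  P(Z=B)·f_B = 0.10 × 0.143515 = 0.0143515
  P(Z=C)·f_C = 0.26 × 0.117116 = 0.0304502
  P(Z=D)·f_D = 0.35 × 0.0873866 = 0.0305853
Marginal: 0.0172667 + 0.0143515 + 0.0304502 + 0.0305853 = 0.0926537
P(Population D | 7) ≈ 0.330

0.330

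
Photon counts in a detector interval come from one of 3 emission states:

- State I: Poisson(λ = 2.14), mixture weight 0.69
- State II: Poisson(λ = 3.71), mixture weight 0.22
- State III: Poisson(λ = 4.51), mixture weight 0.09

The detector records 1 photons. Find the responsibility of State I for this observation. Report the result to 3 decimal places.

Apply Bayes' rule: the posterior for each component is proportional to its prior times its likelihood at x.
Poisson probabilities:
  f_I = 0.251781
  f_II = 0.0908116
  f_III = 0.0496031
Weight by the priors:
  π_I·f_I = 0.69 × 0.251781 = 0.173729
  π_II·f_II = 0.22 × 0.0908116 = 0.0199786
  π_III·f_III = 0.09 × 0.0496031 = 0.00446427
Denominator: 0.173729 + 0.0199786 + 0.00446427 = 0.198172
Responsibility of State I: 0.173729 / 0.198172 ≈ 0.877

0.877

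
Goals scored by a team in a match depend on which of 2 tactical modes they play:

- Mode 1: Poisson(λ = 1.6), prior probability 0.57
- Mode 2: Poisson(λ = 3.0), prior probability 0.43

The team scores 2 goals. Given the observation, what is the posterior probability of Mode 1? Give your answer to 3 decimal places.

0.605

Apply Bayes' rule: the posterior for each component is proportional to its prior times its likelihood at x.
Evaluate each component's likelihood at the observed value:
  L_1 = e^(−1.6)·1.6^2/2! = 0.258428
  L_2 = e^(−3.0)·3.0^2/2! = 0.224042
Unnormalised posteriors:
  P(Z=1)·L_1 = 0.57 × 0.258428 = 0.147304
  P(Z=2)·L_2 = 0.43 × 0.224042 = 0.096338
Denominator: 0.147304 + 0.096338 = 0.243642
P(Mode 1 | 2 goals) = 0.147304 / 0.243642 ≈ 0.605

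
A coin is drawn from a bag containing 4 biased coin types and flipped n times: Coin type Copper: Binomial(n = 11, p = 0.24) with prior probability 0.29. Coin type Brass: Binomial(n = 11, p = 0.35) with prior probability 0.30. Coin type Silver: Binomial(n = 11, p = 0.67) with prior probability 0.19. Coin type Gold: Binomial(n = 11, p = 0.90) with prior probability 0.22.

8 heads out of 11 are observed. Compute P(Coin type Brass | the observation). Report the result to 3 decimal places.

0.047

Posterior ∝ prior × likelihood, so P(k | x) ∝ P(Z=k) f_k(x); normalise over all components.
Binomial probabilities:
  f_Copper = 0.000797287
  f_Brass = 0.010204
  f_Silver = 0.240782
  f_Gold = 0.0710271
Weight by the priors:
  P(Z=Copper)·f_Copper = 0.29 × 0.000797287 = 0.000231213
  P(Z=Brass)·f_Brass = 0.30 × 0.010204 = 0.00306119
  P(Z=Silver)·f_Silver = 0.19 × 0.240782 = 0.0457486
  P(Z=Gold)·f_Gold = 0.22 × 0.0710271 = 0.015626
Evidence: 0.000231213 + 0.00306119 + 0.0457486 + 0.015626 = 0.064667
P(Coin type Brass | x) = 0.00306119 / 0.064667 ≈ 0.047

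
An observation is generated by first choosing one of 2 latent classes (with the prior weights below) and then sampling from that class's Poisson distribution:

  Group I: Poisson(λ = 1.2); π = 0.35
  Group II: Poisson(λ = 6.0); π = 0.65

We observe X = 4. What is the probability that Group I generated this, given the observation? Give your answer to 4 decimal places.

0.0948

The responsibility of component k is P(Z=k) f_k(x) divided by Σ_j P(Z=j) f_j(x).
Evaluate each component's likelihood at the observed value:
  L_I = e^(−1.2)·1.2^4/4! = 0.0260232
  L_II = e^(−6.0)·6.0^4/4! = 0.133853
Prior × likelihood for each component:
  P(Z=I)·L_I = 0.35 × 0.0260232 = 0.00910811
  P(Z=II)·L_II = 0.65 × 0.133853 = 0.0870042
Normaliser: 0.00910811 + 0.0870042 = 0.0961123
P(Group I | the observation) = 0.00910811 / 0.0961123 ≈ 0.0948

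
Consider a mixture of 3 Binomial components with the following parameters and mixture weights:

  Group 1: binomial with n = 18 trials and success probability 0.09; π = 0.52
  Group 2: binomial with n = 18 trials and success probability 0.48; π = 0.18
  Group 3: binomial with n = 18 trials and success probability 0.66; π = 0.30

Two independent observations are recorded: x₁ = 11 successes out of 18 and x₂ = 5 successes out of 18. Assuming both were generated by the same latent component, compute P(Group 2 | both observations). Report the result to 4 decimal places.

0.9474

The responsibility of component k is π_k f_k(x) divided by Σ_j π_j f_j(x).
Since both observations come from the same component, the likelihood for component k is f_k(x₁)·f_k(x₂).
  p_1 = [C(18,11)·0.09^11·0.91^7 = 31824·3.13811e-12·0.516761 = 5.16074e-08] × [0.0148467] = 7.662e-10
  p_2 = [C(18,11)·0.48^11·0.52^7 = 31824·0.00031164·0.0102807 = 0.10196] × [0.0443741] = 0.0045244
  p_3 = [C(18,11)·0.66^11·0.34^7 = 31824·0.010351·0.000525234 = 0.173018] × [0.000870613] = 0.000150631
Unnormalised posteriors:
  π_1·p_1 = 0.52 × 7.662e-10 = 3.98424e-10
  π_2·p_2 = 0.18 × 0.0045244 = 0.000814392
  π_3·p_3 = 0.30 × 0.000150631 = 4.51894e-05
Denominator: 3.98424e-10 + 0.000814392 + 4.51894e-05 = 0.000859582
P(Group 2 | x) = 0.000814392 / 0.000859582 ≈ 0.9474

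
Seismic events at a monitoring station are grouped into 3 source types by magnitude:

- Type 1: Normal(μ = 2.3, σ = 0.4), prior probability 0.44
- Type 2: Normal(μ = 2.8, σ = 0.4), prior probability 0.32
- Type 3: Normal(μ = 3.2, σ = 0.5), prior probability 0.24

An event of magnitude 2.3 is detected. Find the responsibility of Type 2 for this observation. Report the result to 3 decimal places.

0.235

Apply Bayes' rule: the posterior for each component is proportional to its prior times its likelihood at x.
Normal densities:
  f_1 = (1/(0.4·√(2π)))·exp(−(2.3−2.3)²/(2·0.4²)) = 0.997356·exp(-0.00000) = 0.997356
  f_2 = (1/(0.4·√(2π)))·exp(−(2.3−2.8)²/(2·0.4²)) = 0.997356·exp(-0.78125) = 0.456623
  f_3 = (1/(0.5·√(2π)))·exp(−(2.3−3.2)²/(2·0.5²)) = 0.797885·exp(-1.62000) = 0.1579
Multiply by the mixture weights:
  π_1·f_1 = 0.44 × 0.997356 = 0.438837
  π_2·f_2 = 0.32 × 0.456623 = 0.146119
  π_3·f_3 = 0.24 × 0.1579 = 0.0378961
Evidence: 0.438837 + 0.146119 + 0.0378961 = 0.622852
Responsibility of Type 2: 0.146119 / 0.622852 ≈ 0.235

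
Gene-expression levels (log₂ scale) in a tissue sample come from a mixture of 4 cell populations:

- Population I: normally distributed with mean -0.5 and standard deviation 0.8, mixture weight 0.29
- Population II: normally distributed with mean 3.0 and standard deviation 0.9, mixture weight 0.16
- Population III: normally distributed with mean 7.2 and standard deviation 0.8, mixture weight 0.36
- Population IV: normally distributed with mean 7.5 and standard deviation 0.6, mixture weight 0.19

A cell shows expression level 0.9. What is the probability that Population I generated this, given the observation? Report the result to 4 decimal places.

Apply Bayes' rule: the posterior for each component is proportional to its prior times its likelihood at x.
Evaluate each component's likelihood at the observed value:
  f_I = 0.107847
  f_II = 0.0291354
  f_III = 1.70333e-14
  f_IV = 3.53137e-27
Weight by the priors:
  P(Z=I)·f_I = 0.29 × 0.107847 = 0.0312755
  P(Z=II)·f_II = 0.16 × 0.0291354 = 0.00466167
  P(Z=III)·f_III = 0.36 × 1.70333e-14 = 6.13198e-15
  P(Z=IV)·f_IV = 0.19 × 3.53137e-27 = 6.70959e-28
Normaliser: 0.0312755 + 0.00466167 + 6.13198e-15 + 6.70959e-28 = 0.0359372
So the posterior for Population I is 0.0312755 / 0.0359372 ≈ 0.8703.

0.8703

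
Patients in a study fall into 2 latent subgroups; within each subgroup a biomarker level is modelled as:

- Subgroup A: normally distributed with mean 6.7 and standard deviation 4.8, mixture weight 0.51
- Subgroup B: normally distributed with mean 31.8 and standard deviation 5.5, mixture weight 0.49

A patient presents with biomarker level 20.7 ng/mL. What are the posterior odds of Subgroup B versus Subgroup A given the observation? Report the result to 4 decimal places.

7.6968

The posterior odds equal the prior odds times the likelihood ratio: (P(Z=i)/P(Z=j))·(f_i(x)/f_j(x)).
Component likelihoods at x = 20.7 ng/mL:
  p_A = (1/(4.8·√(2π)))·exp(−(20.7−6.7)²/(2·4.8²)) = 0.083113·exp(-4.25347) = 0.00118143
  p_B = (1/(5.5·√(2π)))·exp(−(20.7−31.8)²/(2·5.5²)) = 0.072535·exp(-2.03653) = 0.00946442
0.00463757 / 0.000602531 ≈ 7.6968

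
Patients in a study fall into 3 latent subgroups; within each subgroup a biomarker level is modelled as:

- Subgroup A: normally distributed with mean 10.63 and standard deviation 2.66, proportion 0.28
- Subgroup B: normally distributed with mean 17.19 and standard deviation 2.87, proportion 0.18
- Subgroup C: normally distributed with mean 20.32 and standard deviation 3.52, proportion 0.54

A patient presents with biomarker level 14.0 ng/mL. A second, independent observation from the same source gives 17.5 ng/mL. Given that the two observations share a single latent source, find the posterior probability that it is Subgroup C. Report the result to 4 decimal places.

0.3382

Posterior ∝ prior × likelihood, so P(k | x) ∝ P(Z=k) f_k(x); normalise over all components.
Since both observations come from the same component, the likelihood for component k is f_k(x₁)·f_k(x₂).
  p_A = [(1/(2.66·√(2π)))·exp(−(14.0−10.63)²/(2·2.66²)) = 0.149978·exp(-0.80254) = 0.0672187] × [0.00534042] = 0.000358976
  p_B = [(1/(2.87·√(2π)))·exp(−(14.0−17.19)²/(2·2.87²)) = 0.139004·exp(-0.61771) = 0.0749477] × [0.138196] = 0.0103575
  p_C = [(1/(3.52·√(2π)))·exp(−(14.0−20.32)²/(2·3.52²)) = 0.113336·exp(-1.61183) = 0.0226131] × [0.0822239] = 0.00185933
Prior × likelihood for each component:
  P(Z=A)·p_A = 0.28 × 0.000358976 = 0.000100513
  P(Z=B)·p_B = 0.18 × 0.0103575 = 0.00186434
  P(Z=C)·p_C = 0.54 × 0.00185933 = 0.00100404
Sum: 0.000100513 + 0.00186434 + 0.00100404 = 0.00296889
So the posterior for Subgroup C is 0.00100404 / 0.00296889 ≈ 0.3382.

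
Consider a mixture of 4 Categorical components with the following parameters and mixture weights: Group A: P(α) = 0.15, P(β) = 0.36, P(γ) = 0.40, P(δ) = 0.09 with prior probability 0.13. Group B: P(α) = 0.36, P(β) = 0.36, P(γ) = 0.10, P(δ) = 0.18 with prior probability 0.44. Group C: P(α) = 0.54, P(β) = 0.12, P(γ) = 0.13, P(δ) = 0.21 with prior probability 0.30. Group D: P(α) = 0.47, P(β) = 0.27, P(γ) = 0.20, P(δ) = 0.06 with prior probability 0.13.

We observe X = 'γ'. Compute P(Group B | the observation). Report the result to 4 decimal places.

Posterior ∝ prior × likelihood, so P(k | x) ∝ π_k f_k(x); normalise over all components.
Categorical probabilities:
  L_A = P(γ | comp) = 0.40
  L_B = P(γ | comp) = 0.10
  L_C = P(γ | comp) = 0.13
  L_D = P(γ | comp) = 0.20
Multiply by the mixture weights:
  π_A·L_A = 0.13 × 0.4 = 0.052
  π_B·L_B = 0.44 × 0.1 = 0.044
  π_C·L_C = 0.30 × 0.13 = 0.039
  π_D·L_D = 0.13 × 0.2 = 0.026
Denominator: 0.052 + 0.044 + 0.039 + 0.026 = 0.161
So the posterior for Group B is 0.044 / 0.161 ≈ 0.2733.

0.2733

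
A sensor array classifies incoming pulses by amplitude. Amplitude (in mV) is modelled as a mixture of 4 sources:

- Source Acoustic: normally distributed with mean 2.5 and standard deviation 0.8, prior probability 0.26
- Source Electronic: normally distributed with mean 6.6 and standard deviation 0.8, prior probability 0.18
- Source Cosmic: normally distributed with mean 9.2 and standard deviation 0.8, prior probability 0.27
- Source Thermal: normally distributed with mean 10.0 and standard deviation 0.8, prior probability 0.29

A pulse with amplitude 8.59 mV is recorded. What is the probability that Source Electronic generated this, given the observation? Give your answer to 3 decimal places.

0.030

The responsibility of component k is w_k f_k(x) divided by Σ_j w_j f_j(x).
Evaluate each component's likelihood at the observed value:
  f_Acoustic = 1.30048e-13
  f_Electronic = 0.0226041
  f_Cosmic = 0.37288
  f_Thermal = 0.105505
Prior × likelihood for each component:
  w_Acoustic·f_Acoustic = 0.26 × 1.30048e-13 = 3.38125e-14
  w_Electronic·f_Electronic = 0.18 × 0.0226041 = 0.00406874
  w_Cosmic·f_Cosmic = 0.27 × 0.37288 = 0.100678
  w_Thermal·f_Thermal = 0.29 × 0.105505 = 0.0305964
Evidence: 3.38125e-14 + 0.00406874 + 0.100678 + 0.0305964 = 0.135343
P(Source Electronic | 8.59 mV) = 0.00406874 / 0.135343 ≈ 0.030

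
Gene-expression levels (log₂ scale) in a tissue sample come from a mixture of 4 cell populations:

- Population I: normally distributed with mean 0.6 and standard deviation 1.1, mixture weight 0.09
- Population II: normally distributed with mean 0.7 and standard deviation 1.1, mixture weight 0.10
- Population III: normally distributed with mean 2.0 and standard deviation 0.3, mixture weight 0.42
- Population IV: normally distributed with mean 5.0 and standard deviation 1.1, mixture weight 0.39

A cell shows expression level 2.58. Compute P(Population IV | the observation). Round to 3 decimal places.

0.111

Apply Bayes' rule: the posterior for each component is proportional to its prior times its likelihood at x.
Component likelihoods at x = 2.58:
  f_I = 0.0717729
  f_II = 0.0841845
  f_III = 0.205183
  f_IV = 0.0322496
Multiply by the mixture weights:
  w_I·f_I = 0.09 × 0.0717729 = 0.00645956
  w_II·f_II = 0.10 × 0.0841845 = 0.00841845
  w_III·f_III = 0.42 × 0.205183 = 0.0861767
  w_IV·f_IV = 0.39 × 0.0322496 = 0.0125774
Evidence: 0.00645956 + 0.00841845 + 0.0861767 + 0.0125774 = 0.113632
So the posterior for Population IV is 0.0125774 / 0.113632 ≈ 0.111.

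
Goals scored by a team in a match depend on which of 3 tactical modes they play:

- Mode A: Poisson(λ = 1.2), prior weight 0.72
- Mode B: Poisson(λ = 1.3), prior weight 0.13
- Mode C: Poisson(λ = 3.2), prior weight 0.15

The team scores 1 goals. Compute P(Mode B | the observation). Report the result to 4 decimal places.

Posterior ∝ prior × likelihood, so P(k | x) ∝ π_k f_k(x); normalise over all components.
Poisson probabilities:
  p_A = e^(−1.2)·1.2^1/1! = 0.361433
  p_B = e^(−1.3)·1.3^1/1! = 0.354291
  p_C = e^(−3.2)·3.2^1/1! = 0.130439
Unnormalised posteriors:
  π_A·p_A = 0.72 × 0.361433 = 0.260232
  π_B·p_B = 0.13 × 0.354291 = 0.0460579
  π_C·p_C = 0.15 × 0.130439 = 0.0195659
Sum: 0.260232 + 0.0460579 + 0.0195659 = 0.325856
Responsibility of Mode B: 0.0460579 / 0.325856 ≈ 0.1413

0.1413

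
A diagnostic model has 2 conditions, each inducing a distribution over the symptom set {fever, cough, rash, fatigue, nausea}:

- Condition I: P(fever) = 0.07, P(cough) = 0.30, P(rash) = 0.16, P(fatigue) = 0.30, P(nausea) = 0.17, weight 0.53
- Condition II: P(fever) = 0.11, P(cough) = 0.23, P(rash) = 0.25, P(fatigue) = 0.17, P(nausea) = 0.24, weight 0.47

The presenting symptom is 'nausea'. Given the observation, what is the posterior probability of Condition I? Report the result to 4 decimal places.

Posterior ∝ prior × likelihood, so P(k | x) ∝ P(Z=k) f_k(x); normalise over all components.
Evaluate each component's likelihood at the observed value:
  L_I = P(nausea | comp) = 0.17
  L_II = P(nausea | comp) = 0.24
Prior × likelihood for each component:
  P(Z=I)·L_I = 0.53 × 0.17 = 0.0901
  P(Z=II)·L_II = 0.47 × 0.24 = 0.1128
Sum: 0.0901 + 0.1128 = 0.2029
P(Condition I | the observation) = 0.0901 / 0.2029 ≈ 0.4441

0.4441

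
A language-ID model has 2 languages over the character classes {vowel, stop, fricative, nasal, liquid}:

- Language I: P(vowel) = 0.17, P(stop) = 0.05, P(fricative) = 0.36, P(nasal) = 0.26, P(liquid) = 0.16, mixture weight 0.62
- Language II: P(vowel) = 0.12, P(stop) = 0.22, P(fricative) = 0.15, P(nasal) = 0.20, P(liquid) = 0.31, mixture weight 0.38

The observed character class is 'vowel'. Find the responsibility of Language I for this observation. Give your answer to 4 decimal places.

0.6980

The responsibility of component k is P(Z=k) f_k(x) divided by Σ_j P(Z=j) f_j(x).
Evaluate each component's likelihood at the observed value:
  p_I = P(vowel | comp) = 0.17
  p_II = P(vowel | comp) = 0.12
Unnormalised posteriors:
  P(Z=I)·p_I = 0.62 × 0.17 = 0.1054
  P(Z=II)·p_II = 0.38 × 0.12 = 0.0456
Normaliser: 0.1054 + 0.0456 = 0.151
P(Language I | x) = 0.1054 / 0.151 ≈ 0.6980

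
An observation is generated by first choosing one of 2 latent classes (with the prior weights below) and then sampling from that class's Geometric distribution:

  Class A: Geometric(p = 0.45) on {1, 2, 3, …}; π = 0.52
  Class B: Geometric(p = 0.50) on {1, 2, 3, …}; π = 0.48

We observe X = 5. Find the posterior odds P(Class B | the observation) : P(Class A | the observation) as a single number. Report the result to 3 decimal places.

Since P(k|x) ∝ P(Z=k) f_k(x), the posterior odds are P(Z=i) f_i(x) / (P(Z=j) f_j(x)).
Evaluate each component's likelihood at the observed value:
  p_A = 0.45·(1−0.45)^4 = 0.45·0.0915063 = 0.0411778
  p_B = 0.50·(1−0.50)^4 = 0.50·0.0625 = 0.03125
Odds = (0.48/0.52) × (0.03125/0.0411778) = 0.923077 × 0.758904 ≈ 0.701

0.701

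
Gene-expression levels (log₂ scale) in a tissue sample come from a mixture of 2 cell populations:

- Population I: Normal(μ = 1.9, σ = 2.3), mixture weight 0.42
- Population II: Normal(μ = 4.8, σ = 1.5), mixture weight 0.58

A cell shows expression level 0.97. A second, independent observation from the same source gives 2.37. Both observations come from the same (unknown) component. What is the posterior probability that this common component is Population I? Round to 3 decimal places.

P(component k | x) = π_k·f_k(x) / marginal(x), where marginal(x) = Σ_j π_j·f_j(x).
Since both observations come from the same component, the likelihood for component k is f_k(x₁)·f_k(x₂).
  p_I = [(1/(2.3·√(2π)))·exp(−(0.97−1.9)²/(2·2.3²)) = 0.173453·exp(-0.08175) = 0.159838] × [0.169869] = 0.0271515
  p_II = [(1/(1.5·√(2π)))·exp(−(0.97−4.8)²/(2·1.5²)) = 0.265962·exp(-3.25976) = 0.0102123] × [0.0716041] = 0.000731244
Weight by the priors:
  π_I·p_I = 0.42 × 0.0271515 = 0.0114036
  π_II·p_II = 0.58 × 0.000731244 = 0.000424122
Marginal: 0.0114036 + 0.000424122 = 0.0118278
P(Population I | data) ≈ 0.964

0.964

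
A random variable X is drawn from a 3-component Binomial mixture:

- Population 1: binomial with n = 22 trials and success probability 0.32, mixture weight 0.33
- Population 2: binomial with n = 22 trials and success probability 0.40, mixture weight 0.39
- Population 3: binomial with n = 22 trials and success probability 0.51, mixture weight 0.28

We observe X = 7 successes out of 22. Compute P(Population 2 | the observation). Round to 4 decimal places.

The responsibility of component k is π_k f_k(x) divided by Σ_j π_j f_j(x).
Evaluate each component's likelihood at the observed value:
  f_1 = 0.180103
  f_2 = 0.131379
  f_3 = 0.034496
Unnormalised posteriors:
  π_1·f_1 = 0.33 × 0.180103 = 0.0594339
  π_2·f_2 = 0.39 × 0.131379 = 0.0512377
  π_3·f_3 = 0.28 × 0.034496 = 0.00965888
Denominator: 0.0594339 + 0.0512377 + 0.00965888 = 0.12033
P(Population 2 | data) = 0.0512377 / 0.12033 ≈ 0.4258

0.4258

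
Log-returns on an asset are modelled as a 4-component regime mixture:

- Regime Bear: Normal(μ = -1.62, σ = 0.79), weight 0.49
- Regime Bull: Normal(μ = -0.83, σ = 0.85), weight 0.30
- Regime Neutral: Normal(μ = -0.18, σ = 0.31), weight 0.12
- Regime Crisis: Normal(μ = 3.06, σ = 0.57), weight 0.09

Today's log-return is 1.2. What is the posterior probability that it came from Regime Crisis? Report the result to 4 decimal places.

Posterior ∝ prior × likelihood, so P(k | x) ∝ π_k f_k(x); normalise over all components.
Evaluate each component's likelihood at the observed value:
  L_Bear = 0.000863678
  L_Bull = 0.0270991
  L_Neutral = 6.40284e-05
  L_Crisis = 0.00341042
Weight by the priors:
  π_Bear·L_Bear = 0.49 × 0.000863678 = 0.000423202
  π_Bull·L_Bull = 0.30 × 0.0270991 = 0.00812974
  π_Neutral·L_Neutral = 0.12 × 6.40284e-05 = 7.6834e-06
  π_Crisis·L_Crisis = 0.09 × 0.00341042 = 0.000306938
Sum: 0.000423202 + 0.00812974 + 7.6834e-06 + 0.000306938 = 0.00886756
P(Regime Crisis | the observation) ≈ 0.0346

0.0346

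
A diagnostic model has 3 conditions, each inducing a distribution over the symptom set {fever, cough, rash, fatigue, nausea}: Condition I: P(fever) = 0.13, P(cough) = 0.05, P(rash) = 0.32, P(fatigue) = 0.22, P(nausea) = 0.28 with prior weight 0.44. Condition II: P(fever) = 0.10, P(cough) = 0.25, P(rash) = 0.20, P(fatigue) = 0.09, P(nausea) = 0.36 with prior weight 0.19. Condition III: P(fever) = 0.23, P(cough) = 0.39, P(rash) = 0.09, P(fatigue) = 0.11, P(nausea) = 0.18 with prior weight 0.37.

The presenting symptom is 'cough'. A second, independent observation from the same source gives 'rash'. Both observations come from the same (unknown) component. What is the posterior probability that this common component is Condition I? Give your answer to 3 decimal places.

0.238

The responsibility of component k is w_k f_k(x) divided by Σ_j w_j f_j(x).
Since both observations come from the same component, the likelihood for component k is f_k(x₁)·f_k(x₂).
  f_I = [P(cough | comp) = 0.05] × [0.32] = 0.016
  f_II = [P(cough | comp) = 0.25] × [0.2] = 0.05
  f_III = [P(cough | comp) = 0.39] × [0.09] = 0.0351
Prior × likelihood for each component:
  w_I·f_I = 0.44 × 0.016 = 0.00704
  w_II·f_II = 0.19 × 0.05 = 0.0095
  w_III·f_III = 0.37 × 0.0351 = 0.012987
Marginal: 0.00704 + 0.0095 + 0.012987 = 0.029527
So the posterior for Condition I is 0.00704 / 0.029527 ≈ 0.238.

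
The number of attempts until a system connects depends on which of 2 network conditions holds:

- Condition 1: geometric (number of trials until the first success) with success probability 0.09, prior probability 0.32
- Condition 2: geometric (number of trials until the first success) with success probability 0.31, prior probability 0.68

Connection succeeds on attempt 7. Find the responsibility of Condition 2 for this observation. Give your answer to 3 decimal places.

Apply Bayes' rule: the posterior for each component is proportional to its prior times its likelihood at x.
Geometric probabilities:
  p_1 = 0.0511082
  p_2 = 0.0334546
Weight by the priors:
  w_1·p_1 = 0.32 × 0.0511082 = 0.0163546
  w_2·p_2 = 0.68 × 0.0334546 = 0.0227491
Sum: 0.0163546 + 0.0227491 = 0.0391038
So the posterior for Condition 2 is 0.0227491 / 0.0391038 ≈ 0.582.

0.582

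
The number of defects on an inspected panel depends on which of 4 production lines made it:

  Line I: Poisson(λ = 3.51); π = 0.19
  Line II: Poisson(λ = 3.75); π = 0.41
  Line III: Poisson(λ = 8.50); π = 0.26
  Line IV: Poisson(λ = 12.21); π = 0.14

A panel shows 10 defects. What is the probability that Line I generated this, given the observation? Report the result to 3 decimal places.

Apply Bayes' rule: the posterior for each component is proportional to its prior times its likelihood at x.
Component likelihoods at x = 10 defects:
  f_I = e^(−3.51)·3.51^10/10! = 0.00233848
  f_II = e^(−3.75)·3.75^10/10! = 0.00356406
  f_III = e^(−8.50)·8.50^10/10! = 0.110388
  f_IV = e^(−12.21)·12.21^10/10! = 0.101078
Prior × likelihood for each component:
  P(Z=I)·f_I = 0.19 × 0.00233848 = 0.000444312
  P(Z=II)·f_II = 0.41 × 0.00356406 = 0.00146127
  P(Z=III)·f_III = 0.26 × 0.110388 = 0.028701
  P(Z=IV)·f_IV = 0.14 × 0.101078 = 0.014151
Marginal: 0.000444312 + 0.00146127 + 0.028701 + 0.014151 = 0.0447575
Responsibility of Line I: 0.000444312 / 0.0447575 ≈ 0.010

0.010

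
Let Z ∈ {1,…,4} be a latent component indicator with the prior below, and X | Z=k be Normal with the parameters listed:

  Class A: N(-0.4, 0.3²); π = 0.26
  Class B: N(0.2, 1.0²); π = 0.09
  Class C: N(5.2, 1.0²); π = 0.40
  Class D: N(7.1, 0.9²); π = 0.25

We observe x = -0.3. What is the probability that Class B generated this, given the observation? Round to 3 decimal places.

0.088

P(component k | x) = π_k·f_k(x) / marginal(x), where marginal(x) = Σ_j π_j·f_j(x).
Evaluate each component's likelihood at the observed value:
  L_A = 1.25794
  L_B = 0.352065
  L_C = 1.07698e-07
  L_D = 9.25639e-16
Weight by the priors:
  π_A·L_A = 0.26 × 1.25794 = 0.327065
  π_B·L_B = 0.09 × 0.352065 = 0.0316859
  π_C·L_C = 0.40 × 1.07698e-07 = 4.3079e-08
  π_D·L_D = 0.25 × 9.25639e-16 = 2.3141e-16
Marginal: 0.327065 + 0.0316859 + 4.3079e-08 + 2.3141e-16 = 0.358751
P(Class B | data) = 0.0316859 / 0.358751 ≈ 0.088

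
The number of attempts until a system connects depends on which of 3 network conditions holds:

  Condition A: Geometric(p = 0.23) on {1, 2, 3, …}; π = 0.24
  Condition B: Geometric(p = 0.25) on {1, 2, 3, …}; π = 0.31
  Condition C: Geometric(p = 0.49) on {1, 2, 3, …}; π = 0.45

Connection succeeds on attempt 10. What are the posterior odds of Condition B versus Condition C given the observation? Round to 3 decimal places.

The posterior odds equal the prior odds times the likelihood ratio: (π_i/π_j)·(f_i(x)/f_j(x)).
Evaluate each component's likelihood at the observed value:
  L_A = 0.0218849
  L_B = 0.0187712
  L_C = 0.00114374
0.00581906 / 0.000514683 ≈ 11.306

11.306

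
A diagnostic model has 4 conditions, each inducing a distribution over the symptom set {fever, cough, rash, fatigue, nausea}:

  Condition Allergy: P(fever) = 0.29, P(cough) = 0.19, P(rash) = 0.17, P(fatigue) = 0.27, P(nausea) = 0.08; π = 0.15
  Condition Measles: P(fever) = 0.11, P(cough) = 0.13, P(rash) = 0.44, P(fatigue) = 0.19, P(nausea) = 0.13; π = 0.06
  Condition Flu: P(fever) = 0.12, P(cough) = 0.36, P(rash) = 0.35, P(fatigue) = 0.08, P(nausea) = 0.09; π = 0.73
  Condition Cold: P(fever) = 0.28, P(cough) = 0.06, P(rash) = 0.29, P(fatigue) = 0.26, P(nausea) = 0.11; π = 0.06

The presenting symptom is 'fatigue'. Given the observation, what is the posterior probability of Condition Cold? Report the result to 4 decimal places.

0.1239

By Bayes' theorem, P(k | x) = P(Z=k) f_k(x) / Σ_j P(Z=j) f_j(x).
Evaluate each component's likelihood at the observed value:
  f_Allergy = P(fatigue | comp) = 0.27
  f_Measles = P(fatigue | comp) = 0.19
  f_Flu = P(fatigue | comp) = 0.08
  f_Cold = P(fatigue | comp) = 0.26
Weight by the priors:
  P(Z=Allergy)·f_Allergy = 0.15 × 0.27 = 0.0405
  P(Z=Measles)·f_Measles = 0.06 × 0.19 = 0.0114
  P(Z=Flu)·f_Flu = 0.73 × 0.08 = 0.0584
  P(Z=Cold)·f_Cold = 0.06 × 0.26 = 0.0156
Normaliser: 0.0405 + 0.0114 + 0.0584 + 0.0156 = 0.1259
P(Condition Cold | x) = 0.0156 / 0.1259 ≈ 0.1239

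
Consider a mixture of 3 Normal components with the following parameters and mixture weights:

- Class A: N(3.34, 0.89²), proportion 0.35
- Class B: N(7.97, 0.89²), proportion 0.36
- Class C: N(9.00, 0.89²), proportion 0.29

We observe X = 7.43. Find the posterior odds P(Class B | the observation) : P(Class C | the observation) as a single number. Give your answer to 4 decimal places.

4.8944

Posterior odds = (P(Z=i) f_i(x)) / (P(Z=j) f_j(x)); the normalising sum cancels.
Normal densities:
  f_A = 1.16321e-05
  f_B = 0.37289
  f_C = 0.0945778
Posterior odds = (P(Z=B)·f_B) / (P(Z=C)·f_C) = (0.36·0.37289) / (0.29·0.0945778) = 0.13424 / 0.0274276 ≈ 4.8944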